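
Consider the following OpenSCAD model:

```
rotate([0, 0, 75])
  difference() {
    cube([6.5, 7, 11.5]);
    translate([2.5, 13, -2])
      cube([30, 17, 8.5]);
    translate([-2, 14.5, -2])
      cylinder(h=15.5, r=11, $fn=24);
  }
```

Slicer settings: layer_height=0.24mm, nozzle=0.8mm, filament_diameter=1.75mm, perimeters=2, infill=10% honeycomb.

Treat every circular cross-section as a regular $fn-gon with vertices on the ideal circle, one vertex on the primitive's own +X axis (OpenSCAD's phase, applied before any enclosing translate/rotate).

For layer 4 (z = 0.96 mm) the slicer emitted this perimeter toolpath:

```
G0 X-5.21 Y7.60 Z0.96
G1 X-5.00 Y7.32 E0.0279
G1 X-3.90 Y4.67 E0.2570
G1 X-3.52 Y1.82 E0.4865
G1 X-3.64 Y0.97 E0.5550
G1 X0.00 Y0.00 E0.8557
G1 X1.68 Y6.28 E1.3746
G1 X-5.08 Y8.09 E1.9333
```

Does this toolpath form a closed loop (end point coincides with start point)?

no

Start point (G0): (-5.21, 7.60). End point (last G1): the path does not return to the start — open.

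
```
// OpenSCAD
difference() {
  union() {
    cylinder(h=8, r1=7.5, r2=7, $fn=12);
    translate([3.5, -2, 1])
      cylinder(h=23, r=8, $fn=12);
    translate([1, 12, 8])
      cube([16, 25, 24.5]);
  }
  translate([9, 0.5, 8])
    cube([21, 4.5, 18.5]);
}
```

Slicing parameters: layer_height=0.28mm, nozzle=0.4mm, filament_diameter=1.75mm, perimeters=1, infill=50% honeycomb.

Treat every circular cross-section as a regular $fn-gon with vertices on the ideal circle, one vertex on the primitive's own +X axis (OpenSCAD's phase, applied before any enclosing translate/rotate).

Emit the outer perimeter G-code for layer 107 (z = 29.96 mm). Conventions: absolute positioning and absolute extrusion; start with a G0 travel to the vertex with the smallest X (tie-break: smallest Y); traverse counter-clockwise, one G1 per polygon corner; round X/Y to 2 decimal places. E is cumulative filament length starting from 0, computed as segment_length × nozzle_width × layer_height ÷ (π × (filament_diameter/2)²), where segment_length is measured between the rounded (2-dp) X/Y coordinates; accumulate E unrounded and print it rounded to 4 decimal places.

G0 X1.00 Y12.00 Z29.96
G1 X17.00 Y12.00 E0.7450
G1 X17.00 Y37.00 E1.9091
G1 X1.00 Y37.00 E2.6542
G1 X1.00 Y12.00 E3.8183

At z = 29.96 mm: the cone is not intersected at this z (z outside [0, 8]); the cylinder at (3.5, -2) is not intersected at this z (z outside [1, 24]); the 16×25 cube at (1, 12) contributes its full rectangle; Taking the union: only the 16×25 cube at (1, 12) is present, so the union is just that shape — 1 connected region; the cube at (9, 0.5) is absent (z outside [8, 26.5]); Taking the first minus the rest: none of the subtracted shapes is present at this height, so that combined region is unchanged — 1 connected region. The outline is a single polygon with 4 vertices. Extrusion per mm of travel: 0.4 × 0.28 / (π × 0.875²) = 0.046564. Accumulating E over each segment gives final E = 3.8183.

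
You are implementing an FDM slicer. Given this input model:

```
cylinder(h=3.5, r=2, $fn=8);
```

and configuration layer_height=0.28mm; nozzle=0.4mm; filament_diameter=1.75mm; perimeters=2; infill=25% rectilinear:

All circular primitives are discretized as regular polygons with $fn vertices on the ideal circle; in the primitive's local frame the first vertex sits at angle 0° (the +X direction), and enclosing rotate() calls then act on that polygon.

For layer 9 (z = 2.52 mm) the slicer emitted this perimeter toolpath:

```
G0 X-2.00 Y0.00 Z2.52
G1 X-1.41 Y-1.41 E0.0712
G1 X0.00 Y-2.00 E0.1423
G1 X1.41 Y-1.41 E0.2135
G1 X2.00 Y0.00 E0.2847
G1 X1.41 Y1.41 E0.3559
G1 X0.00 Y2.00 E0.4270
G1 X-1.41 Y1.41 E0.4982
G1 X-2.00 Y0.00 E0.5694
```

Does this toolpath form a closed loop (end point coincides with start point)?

Start point (G0): (-2.00, 0.00). End point (last G1): the path returns to the start — closed.

yes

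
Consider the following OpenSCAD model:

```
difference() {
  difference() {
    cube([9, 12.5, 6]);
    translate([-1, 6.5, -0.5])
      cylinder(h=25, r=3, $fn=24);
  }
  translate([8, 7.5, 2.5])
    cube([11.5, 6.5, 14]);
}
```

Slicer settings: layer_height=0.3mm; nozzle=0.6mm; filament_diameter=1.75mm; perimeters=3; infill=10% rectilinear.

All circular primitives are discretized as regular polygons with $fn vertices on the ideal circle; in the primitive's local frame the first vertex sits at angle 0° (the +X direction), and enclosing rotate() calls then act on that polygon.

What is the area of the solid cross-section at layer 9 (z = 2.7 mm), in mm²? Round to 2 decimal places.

99.38 mm²

At z = 2.7 mm: the cube is present — its section is the full 9×12.5 rectangle (area 112.50 mm²); the r=3 cylinder at (-1, 6.5) gives a regular 24-gon of circumradius 3 (constant along its height) (area = (24/2)·3.000²·sin(360°/24) = 27.95 mm²); After the difference (first − rest): starting from the 9×12.5 cube (112.50 mm²), the r=3 cylinder at (-1, 6.5) partially overlaps it — only the 8.12 mm² overlap (of its 27.95 mm²) is removed, clipping the outline — area = 104.38 mm²; the cube at (8, 7.5) (footprint 11.5×6.5) is included at this height (area 74.75 mm²); Subtracting the remaining from the first: starting from the result so far (104.38 mm²), the 11.5×6.5 cube at (8, 7.5) partially overlaps it — only the 5.00 mm² overlap (of its 74.75 mm²) is removed, clipping the outline — area = 99.38 mm². Overall, the cross-section is a single solid region. Net area = 99.38 mm².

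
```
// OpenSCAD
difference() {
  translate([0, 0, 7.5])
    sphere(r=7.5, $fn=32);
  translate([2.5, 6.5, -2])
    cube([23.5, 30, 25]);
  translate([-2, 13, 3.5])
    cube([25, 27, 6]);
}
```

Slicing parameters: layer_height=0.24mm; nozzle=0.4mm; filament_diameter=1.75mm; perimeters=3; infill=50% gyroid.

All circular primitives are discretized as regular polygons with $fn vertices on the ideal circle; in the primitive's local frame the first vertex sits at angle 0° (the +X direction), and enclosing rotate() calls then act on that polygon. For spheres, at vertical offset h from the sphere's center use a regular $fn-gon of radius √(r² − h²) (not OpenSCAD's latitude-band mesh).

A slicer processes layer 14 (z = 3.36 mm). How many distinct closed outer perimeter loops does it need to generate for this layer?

At z = 3.36 mm: the r=7.5 sphere slices to a regular 32-gon of circumradius 6.254 (√(r²−h²) with h=4.14 from center); the 23.5×30 cube at (2.5, 6.5) contributes its full rectangle; the cube at (-2, 13) is not intersected at this z (z outside [3.5, 9.5]); Subtracting the remaining from the first: starting from the r=7.5 sphere, the 23.5×30 cube at (2.5, 6.5) misses the remaining region (no effect) — 1 connected region. The result has 1 disconnected region.

1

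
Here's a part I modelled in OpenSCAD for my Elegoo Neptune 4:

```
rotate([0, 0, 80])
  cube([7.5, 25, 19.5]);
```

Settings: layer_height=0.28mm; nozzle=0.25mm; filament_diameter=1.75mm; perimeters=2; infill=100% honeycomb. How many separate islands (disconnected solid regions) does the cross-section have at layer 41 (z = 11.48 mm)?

At z = 11.48 mm: the cube (footprint 7.5×25) is included at this height; (rotated 80° about Z; rotation is an isometry so areas/perimeters/island counts are preserved). Overall, the cross-section is a single solid region. Island count = 1.

1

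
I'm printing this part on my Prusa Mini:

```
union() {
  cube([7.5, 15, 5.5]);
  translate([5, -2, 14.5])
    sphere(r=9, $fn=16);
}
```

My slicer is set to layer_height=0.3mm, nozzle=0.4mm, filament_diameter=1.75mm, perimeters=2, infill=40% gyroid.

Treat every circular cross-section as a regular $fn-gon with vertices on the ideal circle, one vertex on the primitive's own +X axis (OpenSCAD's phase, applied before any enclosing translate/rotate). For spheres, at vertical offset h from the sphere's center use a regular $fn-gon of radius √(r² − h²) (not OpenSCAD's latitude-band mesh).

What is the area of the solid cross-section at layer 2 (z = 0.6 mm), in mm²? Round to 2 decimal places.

112.50 mm²

At z = 0.6 mm: the 7.5×15 cube contributes its full rectangle (area 112.50 mm²); the sphere at (5, -2) does not reach this height (|z−center|=13.900 > r=9); Combining (union): only the 7.5×15 cube is present, so the union is just that shape — area = 112.50 mm². Overall, the cross-section is a single solid region. Net area = 112.50 mm².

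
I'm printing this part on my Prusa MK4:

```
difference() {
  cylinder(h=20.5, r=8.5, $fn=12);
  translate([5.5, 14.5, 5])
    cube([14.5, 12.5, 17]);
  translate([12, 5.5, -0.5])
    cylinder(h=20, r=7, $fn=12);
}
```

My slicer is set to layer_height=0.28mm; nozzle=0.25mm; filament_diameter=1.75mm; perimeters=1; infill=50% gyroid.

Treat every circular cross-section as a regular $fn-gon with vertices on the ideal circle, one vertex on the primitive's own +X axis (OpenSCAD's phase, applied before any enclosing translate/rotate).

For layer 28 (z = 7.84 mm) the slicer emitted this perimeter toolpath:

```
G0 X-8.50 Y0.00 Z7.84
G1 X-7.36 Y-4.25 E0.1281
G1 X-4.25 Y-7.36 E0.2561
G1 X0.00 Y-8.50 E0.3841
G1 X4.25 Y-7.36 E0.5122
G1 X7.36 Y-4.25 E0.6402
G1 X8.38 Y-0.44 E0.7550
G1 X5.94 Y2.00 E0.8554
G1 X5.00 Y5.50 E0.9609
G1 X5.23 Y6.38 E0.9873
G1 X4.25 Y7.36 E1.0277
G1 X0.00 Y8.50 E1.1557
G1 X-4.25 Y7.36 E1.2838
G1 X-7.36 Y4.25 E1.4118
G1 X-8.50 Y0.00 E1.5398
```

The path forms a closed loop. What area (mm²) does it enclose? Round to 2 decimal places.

Apply the shoelace formula to the sequence of (X, Y) vertices; enclosed area = 207.00 mm².

207.00 mm²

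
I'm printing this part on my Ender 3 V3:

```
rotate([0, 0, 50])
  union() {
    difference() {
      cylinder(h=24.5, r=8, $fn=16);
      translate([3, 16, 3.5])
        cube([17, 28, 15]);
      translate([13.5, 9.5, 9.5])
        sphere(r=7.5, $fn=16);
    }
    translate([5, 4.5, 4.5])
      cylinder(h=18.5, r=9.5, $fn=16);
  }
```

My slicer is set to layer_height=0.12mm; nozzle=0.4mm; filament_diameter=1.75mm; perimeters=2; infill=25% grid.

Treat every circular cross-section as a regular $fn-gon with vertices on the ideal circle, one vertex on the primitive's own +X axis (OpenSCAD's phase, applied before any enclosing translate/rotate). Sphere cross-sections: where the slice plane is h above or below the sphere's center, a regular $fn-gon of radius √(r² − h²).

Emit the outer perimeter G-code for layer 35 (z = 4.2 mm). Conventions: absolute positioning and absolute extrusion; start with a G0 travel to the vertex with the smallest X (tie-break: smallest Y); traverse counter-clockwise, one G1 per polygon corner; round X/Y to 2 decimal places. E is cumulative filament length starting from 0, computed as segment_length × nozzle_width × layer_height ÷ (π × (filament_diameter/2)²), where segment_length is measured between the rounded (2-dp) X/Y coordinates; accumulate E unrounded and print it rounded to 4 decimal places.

At z = 4.2 mm: the r=8 cylinder gives a regular 16-gon of circumradius 8 (constant along its height); the cube at (3, 16) is present — its section is the full 17×28 rectangle; the sphere at (13.5, 9.5): section is a regular 16-gon, circumradius = √(r²−h²) = √(7.5²−5.3²) = 5.307; After the difference (first − rest): starting from the r=8 cylinder, the 17×28 cube at (3, 16) misses the remaining region (no effect); the r=7.5 sphere at (13.5, 9.5) misses the remaining region (no effect) — 1 connected region; the cylinder at (5, 4.5) is absent (z outside [4.5, 23]); Taking the union: only the result so far is present, so the union is just that shape — 1 connected region; (whole slice rotated 50° about Z — lengths, areas and connectivity unchanged). The outline is a single polygon with 16 vertices. Extrusion per mm of travel: 0.4 × 0.12 / (π × 0.875²) = 0.019956. Accumulating E over each segment gives final E = 0.9968.

G0 X-7.97 Y-0.70 Z4.20
G1 X-7.10 Y-3.69 E0.0621
G1 X-5.14 Y-6.13 E0.1246
G1 X-2.41 Y-7.63 E0.1868
G1 X0.70 Y-7.97 E0.2492
G1 X3.69 Y-7.10 E0.3113
G1 X6.13 Y-5.14 E0.3738
G1 X7.63 Y-2.41 E0.4360
G1 X7.97 Y0.70 E0.4984
G1 X7.10 Y3.69 E0.5605
G1 X5.14 Y6.13 E0.6230
G1 X2.41 Y7.63 E0.6852
G1 X-0.70 Y7.97 E0.7476
G1 X-3.69 Y7.10 E0.8097
G1 X-6.13 Y5.14 E0.8722
G1 X-7.63 Y2.41 E0.9343
G1 X-7.97 Y-0.70 E0.9968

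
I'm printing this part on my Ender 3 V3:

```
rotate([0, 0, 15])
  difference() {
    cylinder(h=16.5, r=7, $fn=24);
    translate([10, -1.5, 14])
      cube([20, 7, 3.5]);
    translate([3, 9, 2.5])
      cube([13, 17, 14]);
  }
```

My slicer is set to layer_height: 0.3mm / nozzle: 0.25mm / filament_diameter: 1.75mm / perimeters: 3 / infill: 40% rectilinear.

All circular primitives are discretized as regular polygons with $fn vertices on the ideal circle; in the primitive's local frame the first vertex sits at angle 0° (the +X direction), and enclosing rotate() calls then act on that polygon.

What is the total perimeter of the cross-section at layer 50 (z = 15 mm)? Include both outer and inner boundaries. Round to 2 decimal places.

43.86 mm

At z = 15 mm: the r=7 cylinder contributes a regular 24-gon of circumradius 7 (perimeter = 2·24·7.000·sin(180°/24) = 43.86 mm); the 20×7 cube at (10, -1.5) contributes its full rectangle (perimeter 54.00 mm); the cube at (3, 9) (footprint 13×17) is included at this height (perimeter 60.00 mm); After the difference (first − rest): starting from the r=7 cylinder, the 20×7 cube at (10, -1.5) misses the remaining region (no effect); the 13×17 cube at (3, 9) misses the remaining region (no effect) — boundary = 43.86 mm; (whole slice rotated 15° about Z — lengths, areas and connectivity unchanged). Overall, the cross-section is a single solid region. Total boundary length (outer) = 43.86 mm.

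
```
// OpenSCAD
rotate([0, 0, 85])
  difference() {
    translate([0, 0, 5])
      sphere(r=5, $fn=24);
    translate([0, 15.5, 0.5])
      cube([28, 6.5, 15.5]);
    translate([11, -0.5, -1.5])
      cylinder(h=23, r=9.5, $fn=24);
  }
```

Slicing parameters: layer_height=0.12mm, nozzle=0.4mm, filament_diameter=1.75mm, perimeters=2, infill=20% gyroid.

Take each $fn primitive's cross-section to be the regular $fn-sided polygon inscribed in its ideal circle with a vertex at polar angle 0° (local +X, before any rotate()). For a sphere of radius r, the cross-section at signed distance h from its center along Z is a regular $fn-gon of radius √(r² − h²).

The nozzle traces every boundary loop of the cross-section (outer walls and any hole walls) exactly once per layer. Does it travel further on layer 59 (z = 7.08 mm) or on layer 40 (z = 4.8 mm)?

Layer 59 (z = 7.08): the sphere: section is a regular 24-gon, circumradius = √(r²−h²) = √(5²−2.08²) = 4.547 (perimeter = 2·24·4.547·sin(180°/24) = 28.49 mm); the 28×6.5 cube at (0, 15.5) contributes its full rectangle (perimeter 69.00 mm); the cylinder at (11, -0.5): section is a regular 24-gon, circumradius r=9.5 (perimeter = 2·24·9.500·sin(180°/24) = 59.52 mm); After the difference (first − rest): starting from the r=5 sphere, the 28×6.5 cube at (0, 15.5) misses the remaining region (no effect); the r=9.5 cylinder at (11, -0.5) partially overlaps it — only the 15.82 mm² overlap (of its 280.30 mm²) is removed, clipping the outline — boundary = 27.25 mm; (whole slice rotated 85° about Z — lengths, areas and connectivity unchanged). So its perimeter = 27.25 mm. Layer 40 (z = 4.8): the r=5 sphere contributes a regular 24-gon of circumradius √(5²−0.2²) = 4.996 (perimeter = 2·24·4.996·sin(180°/24) = 31.30 mm); the cube at (0, 15.5) is present — its section is the full 28×6.5 rectangle (perimeter 69.00 mm); the r=9.5 cylinder at (11, -0.5) gives a regular 24-gon of circumradius 9.5 (constant along its height) (perimeter = 2·24·9.500·sin(180°/24) = 59.52 mm); Taking the first minus the rest: starting from the r=5 sphere, the 28×6.5 cube at (0, 15.5) misses the remaining region (no effect); the r=9.5 cylinder at (11, -0.5) partially overlaps it — only the 20.14 mm² overlap (of its 280.30 mm²) is removed, clipping the outline — boundary = 29.91 mm; (whole slice rotated 85° about Z — lengths, areas and connectivity unchanged). So its perimeter = 29.91 mm. Layer 40 is larger (29.91 vs 27.25 mm).

layer 40 (z = 4.8 mm)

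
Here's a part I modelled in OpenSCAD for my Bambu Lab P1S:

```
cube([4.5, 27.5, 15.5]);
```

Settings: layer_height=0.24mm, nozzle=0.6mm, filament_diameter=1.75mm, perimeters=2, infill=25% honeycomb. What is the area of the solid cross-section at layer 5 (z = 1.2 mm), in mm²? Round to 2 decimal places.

123.75 mm²

At z = 1.2 mm: the cube (footprint 4.5×27.5) is included at this height (area 123.75 mm²). Overall, the cross-section is a single solid region. Net area = 123.75 mm².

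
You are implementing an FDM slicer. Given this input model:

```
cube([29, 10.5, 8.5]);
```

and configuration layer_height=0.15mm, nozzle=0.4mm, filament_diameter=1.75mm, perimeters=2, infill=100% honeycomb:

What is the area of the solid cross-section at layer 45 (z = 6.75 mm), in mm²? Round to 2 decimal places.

304.50 mm²

At z = 6.75 mm: the cube is present — its section is the full 29×10.5 rectangle (area 304.50 mm²). Overall, the cross-section is a single solid region. Net area = 304.50 mm².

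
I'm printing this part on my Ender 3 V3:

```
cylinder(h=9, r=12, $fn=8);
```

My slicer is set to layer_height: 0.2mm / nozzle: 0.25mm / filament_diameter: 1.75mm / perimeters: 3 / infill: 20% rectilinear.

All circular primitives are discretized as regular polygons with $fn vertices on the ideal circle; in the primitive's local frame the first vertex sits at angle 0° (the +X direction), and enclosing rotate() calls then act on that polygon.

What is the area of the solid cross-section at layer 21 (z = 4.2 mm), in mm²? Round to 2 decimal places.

407.29 mm²

At z = 4.2 mm: the r=12 cylinder contributes a regular 8-gon of circumradius 12 (area = (8/2)·12.000²·sin(360°/8) = 407.29 mm²). Overall, the cross-section is a single solid region. Net area = 407.29 mm².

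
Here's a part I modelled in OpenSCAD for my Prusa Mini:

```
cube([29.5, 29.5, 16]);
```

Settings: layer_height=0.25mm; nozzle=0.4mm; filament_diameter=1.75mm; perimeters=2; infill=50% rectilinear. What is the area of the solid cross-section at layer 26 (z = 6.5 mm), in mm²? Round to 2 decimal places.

870.25 mm²

At z = 6.5 mm: the cube is present — its section is the full 29.5×29.5 rectangle (area 870.25 mm²). Overall, the cross-section is a single solid region. Net area = 870.25 mm².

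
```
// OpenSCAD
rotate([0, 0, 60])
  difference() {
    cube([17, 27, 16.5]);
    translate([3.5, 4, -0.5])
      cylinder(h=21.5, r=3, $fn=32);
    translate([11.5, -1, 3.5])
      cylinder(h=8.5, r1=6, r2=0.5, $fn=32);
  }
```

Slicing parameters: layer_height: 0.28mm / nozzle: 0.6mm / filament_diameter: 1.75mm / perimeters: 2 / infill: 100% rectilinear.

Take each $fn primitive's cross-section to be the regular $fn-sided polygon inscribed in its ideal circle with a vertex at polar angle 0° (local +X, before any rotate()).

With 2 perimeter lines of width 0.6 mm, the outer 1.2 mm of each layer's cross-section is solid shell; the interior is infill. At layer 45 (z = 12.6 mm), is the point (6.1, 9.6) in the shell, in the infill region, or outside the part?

At z = 12.6 mm: the cube is present — its section is the full 17×27 rectangle; the r=3 cylinder at (3.5, 4) gives a regular 32-gon of circumradius 3 (constant along its height); the cone at (11.5, -1) is not intersected at this z (z outside [3.5, 12]); After the difference (first − rest): starting from the 17×27 cube, the r=3 cylinder at (3.5, 4) lies wholly inside it (removes its full 28.09 mm² and its 18.82 mm outline becomes a hole wall) — 1 connected region with 1 hole; (rotated 60° about Z; rotation is an isometry so areas/perimeters/island counts are preserved). Overall, the cross-section is one region with 1 hole. Undo the 60° rotation: the query point maps to (11.364, -0.483) in the un-rotated model frame. The nearest boundary edge runs (17.00, 0.00)→(0.00, 0.00); distance from the point to it = 0.48 mm. The point is not inside any of the regions above, so it lies outside the cross-section (0.48 mm from the nearest boundary).

outside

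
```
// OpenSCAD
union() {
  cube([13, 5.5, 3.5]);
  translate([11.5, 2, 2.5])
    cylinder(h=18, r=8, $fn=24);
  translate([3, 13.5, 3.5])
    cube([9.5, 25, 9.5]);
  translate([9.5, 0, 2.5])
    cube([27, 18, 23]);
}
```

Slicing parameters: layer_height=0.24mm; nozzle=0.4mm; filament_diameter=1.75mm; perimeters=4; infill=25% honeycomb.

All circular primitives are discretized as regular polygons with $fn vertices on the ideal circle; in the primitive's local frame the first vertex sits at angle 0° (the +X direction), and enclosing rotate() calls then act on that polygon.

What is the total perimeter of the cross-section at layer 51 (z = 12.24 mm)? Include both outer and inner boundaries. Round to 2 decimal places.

At z = 12.24 mm: the cube is not intersected at this z (z outside [0, 3.5]); the r=8 cylinder at (11.5, 2) gives a regular 24-gon of circumradius 8 (constant along its height) (perimeter = 2·24·8.000·sin(180°/24) = 50.12 mm); the 9.5×25 cube at (3, 13.5) contributes its full rectangle (perimeter 69.00 mm); the 27×18 cube at (9.5, 0) contributes its full rectangle (perimeter 90.00 mm); Merging all regions: the regions partially overlap (shared area 98.67 mm²), so the edge portions inside another operand are dropped and the merged outline is re-measured after clipping — boundary = 158.08 mm. Overall, the cross-section is a single solid region. Total boundary length (outer) = 158.08 mm.

158.08 mm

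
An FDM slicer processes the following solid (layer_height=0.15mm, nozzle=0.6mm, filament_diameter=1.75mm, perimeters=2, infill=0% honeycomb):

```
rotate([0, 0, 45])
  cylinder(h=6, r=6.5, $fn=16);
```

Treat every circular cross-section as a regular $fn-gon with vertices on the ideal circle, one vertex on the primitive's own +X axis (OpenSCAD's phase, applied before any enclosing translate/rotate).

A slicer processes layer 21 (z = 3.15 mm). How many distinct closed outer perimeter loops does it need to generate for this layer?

1

At z = 3.15 mm: the cylinder: section is a regular 16-gon, circumradius r=6.5; (rotated 45° about Z; rotation is an isometry so areas/perimeters/island counts are preserved). The result has 1 disconnected region.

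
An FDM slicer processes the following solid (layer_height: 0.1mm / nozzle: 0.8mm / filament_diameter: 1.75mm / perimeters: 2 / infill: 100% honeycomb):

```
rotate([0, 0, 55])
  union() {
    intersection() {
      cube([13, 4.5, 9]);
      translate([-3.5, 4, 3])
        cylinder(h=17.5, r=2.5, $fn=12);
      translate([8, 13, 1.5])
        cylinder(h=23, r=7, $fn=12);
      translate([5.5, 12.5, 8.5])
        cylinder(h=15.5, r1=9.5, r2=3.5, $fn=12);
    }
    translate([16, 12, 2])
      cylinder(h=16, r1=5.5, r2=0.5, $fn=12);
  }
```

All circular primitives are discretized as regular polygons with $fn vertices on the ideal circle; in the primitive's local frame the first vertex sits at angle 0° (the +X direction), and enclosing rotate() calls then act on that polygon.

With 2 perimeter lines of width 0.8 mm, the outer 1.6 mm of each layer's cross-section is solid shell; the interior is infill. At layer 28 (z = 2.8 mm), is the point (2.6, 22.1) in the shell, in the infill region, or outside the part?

shell

At z = 2.8 mm: the cube is present — its section is the full 13×4.5 rectangle; the cylinder at (-3.5, 4) is absent (z outside [3, 20.5]); the cylinder at (8, 13): section is a regular 12-gon, circumradius r=7; the cone at (5.5, 12.5) does not reach this height (z outside [8.5, 24]); After intersecting: at least one operand is absent at this height, so nothing remains; the cone at (16, 12) contributes a regular 12-gon of circumradius 5.250 (interpolated between r1=5.5 and r2=0.5 at t=0.050); Merging all regions: only the cone at (16, 12) is present, so the union is just that shape — 1 connected region; (whole slice rotated 55° about Z — lengths, areas and connectivity unchanged). Overall, the cross-section is a single solid region. Undo the 55° rotation: the query point maps to (19.595, 10.546) in the un-rotated model frame. The nearest boundary edge runs (20.55, 9.37)→(21.25, 12.00); distance from the point to it = 1.22 mm. The point is inside the cross-section, 1.22 mm from the nearest boundary — within the 1.6 mm shell band (2 × 0.8).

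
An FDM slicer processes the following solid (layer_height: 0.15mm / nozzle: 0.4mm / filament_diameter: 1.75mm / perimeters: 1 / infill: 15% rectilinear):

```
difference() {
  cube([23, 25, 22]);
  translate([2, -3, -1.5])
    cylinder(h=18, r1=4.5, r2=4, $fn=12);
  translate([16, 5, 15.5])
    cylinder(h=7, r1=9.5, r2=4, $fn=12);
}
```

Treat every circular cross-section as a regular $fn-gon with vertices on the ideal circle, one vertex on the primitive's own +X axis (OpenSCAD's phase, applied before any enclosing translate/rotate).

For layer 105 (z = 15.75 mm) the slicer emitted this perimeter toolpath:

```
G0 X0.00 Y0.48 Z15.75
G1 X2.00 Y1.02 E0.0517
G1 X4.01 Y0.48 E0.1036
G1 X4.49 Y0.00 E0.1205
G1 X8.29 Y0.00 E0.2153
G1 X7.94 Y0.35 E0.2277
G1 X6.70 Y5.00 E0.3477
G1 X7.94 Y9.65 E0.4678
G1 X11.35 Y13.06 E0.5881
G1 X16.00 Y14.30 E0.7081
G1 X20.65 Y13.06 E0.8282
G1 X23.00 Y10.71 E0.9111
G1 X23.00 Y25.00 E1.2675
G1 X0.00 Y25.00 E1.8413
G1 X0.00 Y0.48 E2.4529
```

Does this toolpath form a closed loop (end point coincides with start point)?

Start point (G0): (0.00, 0.48). End point (last G1): the path returns to the start — closed.

yes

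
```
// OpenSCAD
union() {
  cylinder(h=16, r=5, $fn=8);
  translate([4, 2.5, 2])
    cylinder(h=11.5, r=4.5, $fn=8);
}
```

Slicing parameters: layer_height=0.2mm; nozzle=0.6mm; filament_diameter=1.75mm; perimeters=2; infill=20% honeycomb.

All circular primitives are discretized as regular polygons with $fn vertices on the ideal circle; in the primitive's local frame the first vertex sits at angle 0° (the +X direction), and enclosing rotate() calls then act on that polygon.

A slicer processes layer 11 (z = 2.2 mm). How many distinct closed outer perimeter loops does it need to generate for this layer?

1

At z = 2.2 mm: the r=5 cylinder contributes a regular 8-gon of circumradius 5; the r=4.5 cylinder at (4, 2.5) contributes a regular 8-gon of circumradius 4.5; Combining (union): the regions partially overlap (shared area 23.17 mm²), so overlapping operands fuse into one piece — 1 connected region. The result has 1 disconnected region.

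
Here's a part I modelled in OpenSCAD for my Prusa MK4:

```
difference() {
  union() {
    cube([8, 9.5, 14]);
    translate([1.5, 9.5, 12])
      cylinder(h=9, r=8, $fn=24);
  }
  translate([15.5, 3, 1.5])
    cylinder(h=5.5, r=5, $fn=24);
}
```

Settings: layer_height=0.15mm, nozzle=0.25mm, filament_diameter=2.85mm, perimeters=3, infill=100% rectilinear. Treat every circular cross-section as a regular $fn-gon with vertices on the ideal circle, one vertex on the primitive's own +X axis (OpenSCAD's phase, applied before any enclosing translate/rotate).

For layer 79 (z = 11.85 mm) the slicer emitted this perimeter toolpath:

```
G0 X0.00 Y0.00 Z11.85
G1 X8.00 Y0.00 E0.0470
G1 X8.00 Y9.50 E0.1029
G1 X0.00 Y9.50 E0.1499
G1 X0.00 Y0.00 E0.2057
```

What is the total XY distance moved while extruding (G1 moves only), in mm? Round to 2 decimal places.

35.00 mm

Sum the Euclidean lengths of each G1 segment: total = 35.00 mm.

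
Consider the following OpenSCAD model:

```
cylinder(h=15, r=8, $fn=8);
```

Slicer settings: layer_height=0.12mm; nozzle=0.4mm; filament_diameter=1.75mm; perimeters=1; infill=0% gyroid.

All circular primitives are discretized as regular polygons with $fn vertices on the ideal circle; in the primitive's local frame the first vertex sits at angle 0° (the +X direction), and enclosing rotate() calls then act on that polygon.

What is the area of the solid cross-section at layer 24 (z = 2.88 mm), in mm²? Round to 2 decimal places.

181.02 mm²

At z = 2.88 mm: the r=8 cylinder contributes a regular 8-gon of circumradius 8 (area = (8/2)·8.000²·sin(360°/8) = 181.02 mm²). Overall, the cross-section is a single solid region. Net area = 181.02 mm².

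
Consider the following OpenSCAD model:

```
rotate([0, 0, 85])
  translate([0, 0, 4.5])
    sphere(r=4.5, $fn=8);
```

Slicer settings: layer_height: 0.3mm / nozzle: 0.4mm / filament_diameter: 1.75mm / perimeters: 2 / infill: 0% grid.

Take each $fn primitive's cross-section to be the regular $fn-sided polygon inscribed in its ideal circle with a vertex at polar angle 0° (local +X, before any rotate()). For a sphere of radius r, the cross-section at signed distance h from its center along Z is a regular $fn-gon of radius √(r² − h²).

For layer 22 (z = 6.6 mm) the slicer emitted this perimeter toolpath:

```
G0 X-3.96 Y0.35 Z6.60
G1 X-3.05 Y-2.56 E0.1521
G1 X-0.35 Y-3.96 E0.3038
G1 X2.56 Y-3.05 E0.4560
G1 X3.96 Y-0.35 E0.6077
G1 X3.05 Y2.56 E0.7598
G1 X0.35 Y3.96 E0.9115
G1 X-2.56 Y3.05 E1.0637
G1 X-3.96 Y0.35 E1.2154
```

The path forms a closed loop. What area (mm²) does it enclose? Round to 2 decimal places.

Apply the shoelace formula to the sequence of (X, Y) vertices; enclosed area = 44.77 mm².

44.77 mm²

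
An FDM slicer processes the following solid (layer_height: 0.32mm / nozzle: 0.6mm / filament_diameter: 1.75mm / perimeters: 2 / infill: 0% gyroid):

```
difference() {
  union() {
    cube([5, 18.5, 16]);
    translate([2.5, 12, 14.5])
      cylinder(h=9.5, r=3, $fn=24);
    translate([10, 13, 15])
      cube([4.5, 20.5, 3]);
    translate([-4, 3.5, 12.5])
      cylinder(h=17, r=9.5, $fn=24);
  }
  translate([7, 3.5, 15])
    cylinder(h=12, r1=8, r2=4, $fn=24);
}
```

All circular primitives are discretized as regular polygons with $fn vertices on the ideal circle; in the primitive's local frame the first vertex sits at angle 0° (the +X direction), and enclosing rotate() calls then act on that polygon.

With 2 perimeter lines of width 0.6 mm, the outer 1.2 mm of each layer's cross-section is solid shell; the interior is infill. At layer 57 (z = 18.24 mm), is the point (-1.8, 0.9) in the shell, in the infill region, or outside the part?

infill

At z = 18.24 mm: the cube does not reach this height (z outside [0, 16]); the cylinder at (2.5, 12): section is a regular 24-gon, circumradius r=3; the cube at (10, 13) is not intersected at this z (z outside [15, 18]); the r=9.5 cylinder at (-4, 3.5) contributes a regular 24-gon of circumradius 9.5; Combining (union): the regions partially overlap (shared area 6.08 mm²), so overlapping operands fuse into one piece — 1 connected region; the cone at (7, 3.5): at t=0.270 of its height the radius interpolates to r₁+(r₂−r₁)t = 6.920, giving a regular 24-gon of that circumradius; After the difference (first − rest): starting from the result so far, the cone at (7, 3.5) partially overlaps it — only the 43.83 mm² overlap (of its 148.73 mm²) is removed, clipping the outline — 1 connected region. Overall, the cross-section is a single solid region. The nearest boundary edge runs (0.08, 3.50)→(0.32, 1.71); distance from the point to it = 2.27 mm. The point is inside the cross-section and 2.27 mm from the nearest boundary — more than the 1.2 mm shell width (2 × 0.6), so it's in the infill interior.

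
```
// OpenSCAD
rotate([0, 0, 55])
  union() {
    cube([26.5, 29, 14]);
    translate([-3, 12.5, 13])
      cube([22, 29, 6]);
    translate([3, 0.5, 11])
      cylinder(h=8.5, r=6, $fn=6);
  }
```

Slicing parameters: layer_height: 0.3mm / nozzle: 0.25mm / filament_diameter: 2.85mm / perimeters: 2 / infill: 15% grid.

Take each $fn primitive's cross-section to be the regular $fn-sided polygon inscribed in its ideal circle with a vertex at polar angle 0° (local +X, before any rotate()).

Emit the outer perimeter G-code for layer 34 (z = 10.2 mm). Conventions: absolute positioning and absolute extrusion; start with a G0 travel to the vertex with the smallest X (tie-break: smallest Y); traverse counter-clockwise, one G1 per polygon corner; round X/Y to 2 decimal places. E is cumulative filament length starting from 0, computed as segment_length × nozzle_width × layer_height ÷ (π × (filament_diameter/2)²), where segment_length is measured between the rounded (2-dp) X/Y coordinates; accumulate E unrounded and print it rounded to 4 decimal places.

G0 X-23.76 Y16.63 Z10.20
G1 X0.00 Y0.00 E0.3410
G1 X15.20 Y21.71 E0.6525
G1 X-8.56 Y38.34 E0.9935
G1 X-23.76 Y16.63 E1.3051

At z = 10.2 mm: the cube is present — its section is the full 26.5×29 rectangle; the cube at (-3, 12.5) is not intersected at this z (z outside [13, 19]); the cylinder at (3, 0.5) does not reach this height (z outside [11, 19.5]); Combining (union): only the 26.5×29 cube is present, so the union is just that shape — 1 connected region; (rotated 55° about Z; rotation is an isometry so areas/perimeters/island counts are preserved). The outline is a single polygon with 4 vertices. Extrusion per mm of travel: 0.25 × 0.3 / (π × 1.425²) = 0.011757. Accumulating E over each segment gives final E = 1.3051.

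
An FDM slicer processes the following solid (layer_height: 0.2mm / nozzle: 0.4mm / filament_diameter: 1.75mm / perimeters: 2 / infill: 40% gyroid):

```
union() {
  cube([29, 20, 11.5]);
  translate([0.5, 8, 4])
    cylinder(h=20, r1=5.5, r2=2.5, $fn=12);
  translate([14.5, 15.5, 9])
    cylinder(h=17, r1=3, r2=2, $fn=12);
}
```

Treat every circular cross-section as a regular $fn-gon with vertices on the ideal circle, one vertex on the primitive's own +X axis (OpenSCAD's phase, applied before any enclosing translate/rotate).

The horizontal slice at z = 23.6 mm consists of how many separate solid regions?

At z = 23.6 mm: the cube is absent (z outside [0, 11.5]); the cone at (0.5, 8) contributes a regular 12-gon of circumradius 2.560 (interpolated between r1=5.5 and r2=2.5 at t=0.980); the cone at (14.5, 15.5): at t=0.859 of its height the radius interpolates to r₁+(r₂−r₁)t = 2.141, giving a regular 12-gon of that circumradius; Merging all regions: the 2 present regions are separate (no shared area or edge), so areas and boundary lengths simply add and each stays a separate island — 2 connected regions. The result has 2 disconnected regions.

2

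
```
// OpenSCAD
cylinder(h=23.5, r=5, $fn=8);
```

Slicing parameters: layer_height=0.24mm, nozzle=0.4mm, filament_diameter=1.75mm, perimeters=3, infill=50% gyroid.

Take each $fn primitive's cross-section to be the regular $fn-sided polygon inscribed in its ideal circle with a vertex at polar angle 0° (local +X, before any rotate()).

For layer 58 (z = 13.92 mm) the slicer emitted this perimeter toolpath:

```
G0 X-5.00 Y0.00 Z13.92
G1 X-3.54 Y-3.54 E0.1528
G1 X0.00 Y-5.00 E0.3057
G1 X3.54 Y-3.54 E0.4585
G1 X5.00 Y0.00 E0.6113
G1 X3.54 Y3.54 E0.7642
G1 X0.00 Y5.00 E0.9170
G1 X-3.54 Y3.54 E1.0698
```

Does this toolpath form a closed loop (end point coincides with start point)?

Start point (G0): (-5.00, 0.00). End point (last G1): the path does not return to the start — open.

no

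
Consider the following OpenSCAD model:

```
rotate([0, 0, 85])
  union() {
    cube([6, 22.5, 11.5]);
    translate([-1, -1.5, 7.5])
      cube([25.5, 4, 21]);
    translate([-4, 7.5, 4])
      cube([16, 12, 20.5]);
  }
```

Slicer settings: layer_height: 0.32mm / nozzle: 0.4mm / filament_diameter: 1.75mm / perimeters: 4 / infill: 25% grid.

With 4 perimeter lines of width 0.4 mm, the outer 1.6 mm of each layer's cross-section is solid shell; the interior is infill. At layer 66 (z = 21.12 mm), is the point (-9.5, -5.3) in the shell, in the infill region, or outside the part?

At z = 21.12 mm: the cube does not reach this height (z outside [0, 11.5]); the cube at (-1, -1.5) (footprint 25.5×4) is included at this height; the 16×12 cube at (-4, 7.5) contributes its full rectangle; Combining (union): the 2 present regions are separate (no shared area or edge), so areas and boundary lengths simply add and each stays a separate island — 2 connected regions; (whole slice rotated 85° about Z — lengths, areas and connectivity unchanged). Overall, the cross-section has 2 separate islands. Undo the 85° rotation: the query point maps to (-6.108, 9.002) in the un-rotated model frame. The nearest boundary edge runs (-4.00, 7.50)→(-4.00, 19.50); distance from the point to it = 2.11 mm. The point is not inside any of the regions above, so it lies outside the cross-section (2.11 mm from the nearest boundary).

outside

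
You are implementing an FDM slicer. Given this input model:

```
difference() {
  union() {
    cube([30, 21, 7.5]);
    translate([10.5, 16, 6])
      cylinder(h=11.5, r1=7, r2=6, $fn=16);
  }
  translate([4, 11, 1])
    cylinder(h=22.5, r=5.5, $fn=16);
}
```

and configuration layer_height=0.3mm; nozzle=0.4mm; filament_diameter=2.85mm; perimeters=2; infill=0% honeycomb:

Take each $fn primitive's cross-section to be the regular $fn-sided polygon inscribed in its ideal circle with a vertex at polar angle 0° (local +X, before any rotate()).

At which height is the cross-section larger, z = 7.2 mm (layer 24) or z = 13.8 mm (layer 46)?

layer 24 (z = 7.2 mm)

Layer 24 (z = 7.2): the cube is present — its section is the full 30×21 rectangle (area 630.00 mm²); the cone at (10.5, 16) (r1=7→r2=6) has section circumradius 6.896 here — a regular 16-gon (area = (16/2)·6.896²·sin(360°/16) = 145.57 mm²); Taking the union: the regions partially overlap — summed areas 775.57 mm² minus the doubly-counted overlap 134.14 mm² gives 641.43 mm² — area = 641.43 mm²; the r=5.5 cylinder at (4, 11) gives a regular 16-gon of circumradius 5.5 (constant along its height) (area = (16/2)·5.500²·sin(360°/16) = 92.61 mm²); Taking the first minus the rest: starting from the result so far (641.43 mm²), the r=5.5 cylinder at (4, 11) partially overlaps it — only the 85.43 mm² overlap (of its 92.61 mm²) is removed, clipping the outline — area = 556.01 mm². So its area = 556.01 mm². Layer 46 (z = 13.8): the cube does not reach this height (z outside [0, 7.5]); the cone at (10.5, 16) (r1=7→r2=6) has section circumradius 6.322 here — a regular 16-gon (area = (16/2)·6.322²·sin(360°/16) = 122.35 mm²); Merging all regions: only the cone at (10.5, 16) is present, so the union is just that shape — area = 122.35 mm²; the r=5.5 cylinder at (4, 11) gives a regular 16-gon of circumradius 5.5 (constant along its height) (area = (16/2)·5.500²·sin(360°/16) = 92.61 mm²); Subtracting the remaining from the first: starting from that combined region (122.35 mm²), the r=5.5 cylinder at (4, 11) partially overlaps it — only the 19.79 mm² overlap (of its 92.61 mm²) is removed, clipping the outline — area = 102.56 mm². So its area = 102.56 mm². Layer 24 is larger (556.01 vs 102.56 mm²).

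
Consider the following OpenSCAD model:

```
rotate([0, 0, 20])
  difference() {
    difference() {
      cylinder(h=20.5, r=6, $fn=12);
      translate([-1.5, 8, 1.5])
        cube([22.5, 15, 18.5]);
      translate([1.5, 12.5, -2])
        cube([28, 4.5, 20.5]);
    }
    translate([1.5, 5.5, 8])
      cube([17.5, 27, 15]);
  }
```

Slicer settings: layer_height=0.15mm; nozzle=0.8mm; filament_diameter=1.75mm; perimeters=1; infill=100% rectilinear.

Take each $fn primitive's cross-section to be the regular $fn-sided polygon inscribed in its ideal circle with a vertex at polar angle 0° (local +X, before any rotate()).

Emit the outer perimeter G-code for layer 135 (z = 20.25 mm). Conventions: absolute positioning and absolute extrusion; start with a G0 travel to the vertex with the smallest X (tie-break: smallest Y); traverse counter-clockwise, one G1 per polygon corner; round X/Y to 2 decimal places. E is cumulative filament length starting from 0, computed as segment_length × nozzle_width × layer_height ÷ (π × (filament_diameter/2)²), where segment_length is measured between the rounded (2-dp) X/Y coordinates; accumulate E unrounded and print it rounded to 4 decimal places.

At z = 20.25 mm: the cylinder: section is a regular 12-gon, circumradius r=6; the cube at (-1.5, 8) does not reach this height (z outside [1.5, 20]); the cube at (1.5, 12.5) is absent (z outside [-2, 18.5]); Subtracting the remaining from the first: none of the subtracted shapes is present at this height, so the r=6 cylinder is unchanged — 1 connected region; the 17.5×27 cube at (1.5, 5.5) contributes its full rectangle; Taking the first minus the rest: starting from the result so far, the 17.5×27 cube at (1.5, 5.5) partially overlaps it — only the 0.02 mm² overlap (of its 472.50 mm²) is removed, clipping the outline — 1 connected region; (rotated 20° about Z; rotation is an isometry so areas/perimeters/island counts are preserved). The outline is a single polygon with 15 vertices. Extrusion per mm of travel: 0.8 × 0.15 / (π × 0.875²) = 0.049890. Accumulating E over each segment gives final E = 1.8641.

G0 X-5.91 Y1.04 Z20.25
G1 X-5.64 Y-2.05 E0.1547
G1 X-3.86 Y-4.60 E0.3099
G1 X-1.04 Y-5.91 E0.4650
G1 X2.05 Y-5.64 E0.6198
G1 X4.60 Y-3.86 E0.7749
G1 X5.91 Y-1.04 E0.9301
G1 X5.64 Y2.05 E1.0848
G1 X3.86 Y4.60 E1.2400
G1 X1.04 Y5.91 E1.3951
G1 X-0.13 Y5.81 E1.4537
G1 X-0.47 Y5.68 E1.4718
G1 X-0.51 Y5.77 E1.4767
G1 X-2.05 Y5.64 E1.5538
G1 X-4.60 Y3.86 E1.7090
G1 X-5.91 Y1.04 E1.8641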